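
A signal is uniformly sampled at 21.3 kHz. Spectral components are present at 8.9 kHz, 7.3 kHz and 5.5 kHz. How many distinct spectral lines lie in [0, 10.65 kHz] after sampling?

3

fs/2 = 10.65 kHz.
8.9 kHz ≤ fs/2 = 10.65 kHz, passes unchanged.
7.3 kHz ≤ fs/2 = 10.65 kHz, passes unchanged.
5.5 kHz ≤ fs/2 = 10.65 kHz, passes unchanged.
Distinct values: {5.5 kHz, 7.3 kHz, 8.9 kHz} → 3.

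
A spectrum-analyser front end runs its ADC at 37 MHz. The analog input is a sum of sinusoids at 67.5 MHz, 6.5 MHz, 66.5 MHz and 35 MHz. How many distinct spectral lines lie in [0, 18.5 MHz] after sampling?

3

fs/2 = 18.5 MHz.
67.5 MHz mod fs = 30.5 MHz.
30.5 MHz > fs/2 = 18.5 MHz, folds to fs − 30.5 MHz = 6.5 MHz.
6.5 MHz ≤ fs/2 = 18.5 MHz, passes unchanged.
66.5 MHz mod fs = 29.5 MHz.
29.5 MHz > fs/2 = 18.5 MHz, folds to fs − 29.5 MHz = 7.5 MHz.
35 MHz > fs/2 = 18.5 MHz, folds to fs − 35 MHz = 2 MHz.
Distinct values: {2 MHz, 6.5 MHz, 7.5 MHz} → 3.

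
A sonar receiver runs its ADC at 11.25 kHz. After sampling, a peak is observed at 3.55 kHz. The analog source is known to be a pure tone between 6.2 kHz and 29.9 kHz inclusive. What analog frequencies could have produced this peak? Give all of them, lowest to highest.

Frequencies that alias to 3.55 kHz are k·fs ± 3.55 kHz for integer k ≥ 0.
k=0: 3.55 kHz.
k=1: 7.7 kHz, 14.8 kHz.
k=2: 18.95 kHz, 26.05 kHz.
k=3: 30.2 kHz, 37.3 kHz.
Within [6.2 kHz, 29.9 kHz]: 7.7 kHz, 14.8 kHz, 18.95 kHz, 26.05 kHz.

7.7 kHz, 14.8 kHz, 18.95 kHz, 26.05 kHz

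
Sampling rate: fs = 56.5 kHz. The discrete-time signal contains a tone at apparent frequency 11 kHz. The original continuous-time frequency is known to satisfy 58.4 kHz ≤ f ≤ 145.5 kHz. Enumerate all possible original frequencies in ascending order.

Frequencies that alias to 11 kHz are k·fs ± 11 kHz for integer k ≥ 0.
k=0: 11 kHz.
k=1: 45.5 kHz, 67.5 kHz.
k=2: 102 kHz, 124 kHz.
k=3: 158.5 kHz, 180.5 kHz.
Within [58.4 kHz, 145.5 kHz]: 67.5 kHz, 102 kHz, 124 kHz.

67.5 kHz, 102 kHz, 124 kHz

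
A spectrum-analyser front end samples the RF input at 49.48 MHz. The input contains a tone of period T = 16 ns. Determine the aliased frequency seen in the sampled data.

13.02 MHz

T = 16 ns → f = 1/T = 62.5 MHz.
62.5 MHz mod fs = 13.02 MHz.
13.02 MHz ≤ fs/2 = 24.74 MHz, appears at 13.02 MHz.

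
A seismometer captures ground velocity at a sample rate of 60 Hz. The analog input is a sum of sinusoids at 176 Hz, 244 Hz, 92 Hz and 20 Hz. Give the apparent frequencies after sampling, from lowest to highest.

fs/2 = 30 Hz.
176 Hz mod fs = 56 Hz.
56 Hz > fs/2 = 30 Hz, folds to fs − 56 Hz = 4 Hz.
244 Hz mod fs = 4 Hz.
4 Hz ≤ fs/2 = 30 Hz, appears at 4 Hz.
92 Hz mod fs = 32 Hz.
32 Hz > fs/2 = 30 Hz, folds to fs − 32 Hz = 28 Hz.
20 Hz ≤ fs/2 = 30 Hz, passes unchanged.
Distinct values: {4 Hz, 20 Hz, 28 Hz}.

4 Hz, 20 Hz, 28 Hz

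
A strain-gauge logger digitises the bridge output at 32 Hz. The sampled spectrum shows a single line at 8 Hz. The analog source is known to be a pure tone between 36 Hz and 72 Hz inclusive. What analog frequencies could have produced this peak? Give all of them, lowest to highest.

Frequencies that alias to 8 Hz are k·fs ± 8 Hz for integer k ≥ 0.
k=0: 8 Hz.
k=1: 24 Hz, 40 Hz.
k=2: 56 Hz, 72 Hz.
k=3: 88 Hz, 104 Hz.
Within [36 Hz, 72 Hz]: 40 Hz, 56 Hz, 72 Hz.

40 Hz, 56 Hz, 72 Hz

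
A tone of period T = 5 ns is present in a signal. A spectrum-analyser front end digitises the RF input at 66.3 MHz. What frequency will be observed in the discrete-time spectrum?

1.1 MHz

T = 5 ns → f = 1/T = 200 MHz.
200 MHz mod fs = 1.1 MHz.
1.1 MHz ≤ fs/2 = 33.15 MHz, appears at 1.1 MHz.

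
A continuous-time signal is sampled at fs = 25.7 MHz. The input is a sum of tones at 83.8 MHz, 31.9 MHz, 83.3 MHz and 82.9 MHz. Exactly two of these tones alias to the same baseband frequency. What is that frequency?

fs/2 = 12.85 MHz.
83.8 MHz mod fs = 6.7 MHz.
6.7 MHz ≤ fs/2 = 12.85 MHz, appears at 6.7 MHz.
31.9 MHz mod fs = 6.2 MHz.
6.2 MHz ≤ fs/2 = 12.85 MHz, appears at 6.2 MHz.
83.3 MHz mod fs = 6.2 MHz.
6.2 MHz ≤ fs/2 = 12.85 MHz, appears at 6.2 MHz.
82.9 MHz mod fs = 5.8 MHz.
5.8 MHz ≤ fs/2 = 12.85 MHz, appears at 5.8 MHz.
31.9 MHz and 83.3 MHz both map to 6.2 MHz.

6.2 MHz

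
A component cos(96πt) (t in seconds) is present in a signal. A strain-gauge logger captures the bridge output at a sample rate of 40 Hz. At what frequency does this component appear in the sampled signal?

ω = 96π rad/s → f = ω/(2π) = 48 Hz.
48 Hz mod fs = 8 Hz.
8 Hz ≤ fs/2 = 20 Hz, appears at 8 Hz.

8 Hz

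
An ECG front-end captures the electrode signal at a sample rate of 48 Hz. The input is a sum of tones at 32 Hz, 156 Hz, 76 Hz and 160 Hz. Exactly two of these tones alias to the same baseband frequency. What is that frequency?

16 Hz

fs/2 = 24 Hz.
32 Hz > fs/2 = 24 Hz, folds to fs − 32 Hz = 16 Hz.
156 Hz mod fs = 12 Hz.
12 Hz ≤ fs/2 = 24 Hz, appears at 12 Hz.
76 Hz mod fs = 28 Hz.
28 Hz > fs/2 = 24 Hz, folds to fs − 28 Hz = 20 Hz.
160 Hz mod fs = 16 Hz.
16 Hz ≤ fs/2 = 24 Hz, appears at 16 Hz.
32 Hz and 160 Hz both map to 16 Hz.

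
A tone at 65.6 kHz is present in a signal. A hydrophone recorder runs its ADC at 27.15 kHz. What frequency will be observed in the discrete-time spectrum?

65.6 kHz mod fs = 11.3 kHz.
11.3 kHz ≤ fs/2 = 13.575 kHz, appears at 11.3 kHz.

11.3 kHz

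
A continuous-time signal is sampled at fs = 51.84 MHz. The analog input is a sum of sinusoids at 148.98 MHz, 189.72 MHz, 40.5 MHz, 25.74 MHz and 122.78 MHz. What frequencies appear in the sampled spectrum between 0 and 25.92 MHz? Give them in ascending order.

fs/2 = 25.92 MHz.
148.98 MHz mod fs = 45.3 MHz.
45.3 MHz > fs/2 = 25.92 MHz, folds to fs − 45.3 MHz = 6.54 MHz.
189.72 MHz mod fs = 34.2 MHz.
34.2 MHz > fs/2 = 25.92 MHz, folds to fs − 34.2 MHz = 17.64 MHz.
40.5 MHz > fs/2 = 25.92 MHz, folds to fs − 40.5 MHz = 11.34 MHz.
25.74 MHz ≤ fs/2 = 25.92 MHz, passes unchanged.
122.78 MHz mod fs = 19.1 MHz.
19.1 MHz ≤ fs/2 = 25.92 MHz, appears at 19.1 MHz.
Distinct values: {6.54 MHz, 11.34 MHz, 17.64 MHz, 19.1 MHz, 25.74 MHz}.

6.54 MHz, 11.34 MHz, 17.64 MHz, 19.1 MHz, 25.74 MHz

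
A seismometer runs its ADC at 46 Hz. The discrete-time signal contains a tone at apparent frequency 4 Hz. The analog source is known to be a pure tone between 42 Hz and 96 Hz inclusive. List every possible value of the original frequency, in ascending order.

42 Hz, 50 Hz, 88 Hz, 96 Hz

Frequencies that alias to 4 Hz are k·fs ± 4 Hz for integer k ≥ 0.
k=0: 4 Hz.
k=1: 42 Hz, 50 Hz.
k=2: 88 Hz, 96 Hz.
k=3: 134 Hz, 142 Hz.
Within [42 Hz, 96 Hz]: 42 Hz, 50 Hz, 88 Hz, 96 Hz.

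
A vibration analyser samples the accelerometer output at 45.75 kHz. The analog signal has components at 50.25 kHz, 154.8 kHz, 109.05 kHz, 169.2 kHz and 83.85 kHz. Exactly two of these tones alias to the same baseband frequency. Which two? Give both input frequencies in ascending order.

109.05 kHz, 154.8 kHz

fs/2 = 22.875 kHz.
50.25 kHz mod fs = 4.5 kHz.
4.5 kHz ≤ fs/2 = 22.875 kHz, appears at 4.5 kHz.
154.8 kHz mod fs = 17.55 kHz.
17.55 kHz ≤ fs/2 = 22.875 kHz, appears at 17.55 kHz.
109.05 kHz mod fs = 17.55 kHz.
17.55 kHz ≤ fs/2 = 22.875 kHz, appears at 17.55 kHz.
169.2 kHz mod fs = 31.95 kHz.
31.95 kHz > fs/2 = 22.875 kHz, folds to fs − 31.95 kHz = 13.8 kHz.
83.85 kHz mod fs = 38.1 kHz.
38.1 kHz > fs/2 = 22.875 kHz, folds to fs − 38.1 kHz = 7.65 kHz.
109.05 kHz and 154.8 kHz both map to 17.55 kHz.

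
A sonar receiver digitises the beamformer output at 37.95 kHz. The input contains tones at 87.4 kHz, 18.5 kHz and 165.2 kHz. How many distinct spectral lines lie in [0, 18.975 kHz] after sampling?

fs/2 = 18.975 kHz.
87.4 kHz mod fs = 11.5 kHz.
11.5 kHz ≤ fs/2 = 18.975 kHz, appears at 11.5 kHz.
18.5 kHz ≤ fs/2 = 18.975 kHz, passes unchanged.
165.2 kHz mod fs = 13.4 kHz.
13.4 kHz ≤ fs/2 = 18.975 kHz, appears at 13.4 kHz.
Distinct values: {11.5 kHz, 13.4 kHz, 18.5 kHz} → 3.

3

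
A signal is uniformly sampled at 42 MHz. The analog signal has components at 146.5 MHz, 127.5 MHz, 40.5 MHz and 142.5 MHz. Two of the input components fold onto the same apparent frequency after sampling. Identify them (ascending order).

fs/2 = 21 MHz.
146.5 MHz mod fs = 20.5 MHz.
20.5 MHz ≤ fs/2 = 21 MHz, appears at 20.5 MHz.
127.5 MHz mod fs = 1.5 MHz.
1.5 MHz ≤ fs/2 = 21 MHz, appears at 1.5 MHz.
40.5 MHz > fs/2 = 21 MHz, folds to fs − 40.5 MHz = 1.5 MHz.
142.5 MHz mod fs = 16.5 MHz.
16.5 MHz ≤ fs/2 = 21 MHz, appears at 16.5 MHz.
40.5 MHz and 127.5 MHz both map to 1.5 MHz.

40.5 MHz, 127.5 MHz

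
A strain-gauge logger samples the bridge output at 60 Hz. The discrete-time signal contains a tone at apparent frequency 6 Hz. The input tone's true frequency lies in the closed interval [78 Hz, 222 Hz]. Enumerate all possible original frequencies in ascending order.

114 Hz, 126 Hz, 174 Hz, 186 Hz

Frequencies that alias to 6 Hz are k·fs ± 6 Hz for integer k ≥ 0.
k=0: 6 Hz.
k=1: 54 Hz, 66 Hz.
k=2: 114 Hz, 126 Hz.
k=3: 174 Hz, 186 Hz.
k=4: 234 Hz, 246 Hz.
Within [78 Hz, 222 Hz]: 114 Hz, 126 Hz, 174 Hz, 186 Hz.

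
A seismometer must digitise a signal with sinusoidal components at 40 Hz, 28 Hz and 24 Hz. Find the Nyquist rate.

Highest-frequency component: 40 Hz.
Nyquist rate = 2 × 40 Hz = 80 Hz.

80 Hz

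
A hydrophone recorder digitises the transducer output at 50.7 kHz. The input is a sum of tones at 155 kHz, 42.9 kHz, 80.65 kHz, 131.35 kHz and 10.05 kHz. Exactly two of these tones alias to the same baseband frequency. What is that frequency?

20.75 kHz

fs/2 = 25.35 kHz.
155 kHz mod fs = 2.9 kHz.
2.9 kHz ≤ fs/2 = 25.35 kHz, appears at 2.9 kHz.
42.9 kHz > fs/2 = 25.35 kHz, folds to fs − 42.9 kHz = 7.8 kHz.
80.65 kHz mod fs = 29.95 kHz.
29.95 kHz > fs/2 = 25.35 kHz, folds to fs − 29.95 kHz = 20.75 kHz.
131.35 kHz mod fs = 29.95 kHz.
29.95 kHz > fs/2 = 25.35 kHz, folds to fs − 29.95 kHz = 20.75 kHz.
10.05 kHz ≤ fs/2 = 25.35 kHz, passes unchanged.
80.65 kHz and 131.35 kHz both map to 20.75 kHz.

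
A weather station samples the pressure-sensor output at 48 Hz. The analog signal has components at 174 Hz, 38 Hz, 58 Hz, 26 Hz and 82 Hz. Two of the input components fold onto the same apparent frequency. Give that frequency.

10 Hz

fs/2 = 24 Hz.
174 Hz mod fs = 30 Hz.
30 Hz > fs/2 = 24 Hz, folds to fs − 30 Hz = 18 Hz.
38 Hz > fs/2 = 24 Hz, folds to fs − 38 Hz = 10 Hz.
58 Hz mod fs = 10 Hz.
10 Hz ≤ fs/2 = 24 Hz, appears at 10 Hz.
26 Hz > fs/2 = 24 Hz, folds to fs − 26 Hz = 22 Hz.
82 Hz mod fs = 34 Hz.
34 Hz > fs/2 = 24 Hz, folds to fs − 34 Hz = 14 Hz.
38 Hz and 58 Hz both map to 10 Hz.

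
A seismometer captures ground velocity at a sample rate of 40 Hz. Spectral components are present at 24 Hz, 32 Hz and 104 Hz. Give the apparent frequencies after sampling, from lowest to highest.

fs/2 = 20 Hz.
24 Hz > fs/2 = 20 Hz, folds to fs − 24 Hz = 16 Hz.
32 Hz > fs/2 = 20 Hz, folds to fs − 32 Hz = 8 Hz.
104 Hz mod fs = 24 Hz.
24 Hz > fs/2 = 20 Hz, folds to fs − 24 Hz = 16 Hz.
Distinct values: {8 Hz, 16 Hz}.

8 Hz, 16 Hz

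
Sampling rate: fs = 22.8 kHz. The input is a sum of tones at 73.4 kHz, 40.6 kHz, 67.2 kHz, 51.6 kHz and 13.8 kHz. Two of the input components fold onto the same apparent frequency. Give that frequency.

5 kHz

fs/2 = 11.4 kHz.
73.4 kHz mod fs = 5 kHz.
5 kHz ≤ fs/2 = 11.4 kHz, appears at 5 kHz.
40.6 kHz mod fs = 17.8 kHz.
17.8 kHz > fs/2 = 11.4 kHz, folds to fs − 17.8 kHz = 5 kHz.
67.2 kHz mod fs = 21.6 kHz.
21.6 kHz > fs/2 = 11.4 kHz, folds to fs − 21.6 kHz = 1.2 kHz.
51.6 kHz mod fs = 6 kHz.
6 kHz ≤ fs/2 = 11.4 kHz, appears at 6 kHz.
13.8 kHz > fs/2 = 11.4 kHz, folds to fs − 13.8 kHz = 9 kHz.
40.6 kHz and 73.4 kHz both map to 5 kHz.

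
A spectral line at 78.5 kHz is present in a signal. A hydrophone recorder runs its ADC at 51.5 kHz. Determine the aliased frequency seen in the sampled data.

24.5 kHz

78.5 kHz mod fs = 27 kHz.
27 kHz > fs/2 = 25.75 kHz, folds to fs − 27 kHz = 24.5 kHz.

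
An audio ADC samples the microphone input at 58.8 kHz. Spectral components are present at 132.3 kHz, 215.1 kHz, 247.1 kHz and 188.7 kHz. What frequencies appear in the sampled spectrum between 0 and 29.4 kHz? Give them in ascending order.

fs/2 = 29.4 kHz.
132.3 kHz mod fs = 14.7 kHz.
14.7 kHz ≤ fs/2 = 29.4 kHz, appears at 14.7 kHz.
215.1 kHz mod fs = 38.7 kHz.
38.7 kHz > fs/2 = 29.4 kHz, folds to fs − 38.7 kHz = 20.1 kHz.
247.1 kHz mod fs = 11.9 kHz.
11.9 kHz ≤ fs/2 = 29.4 kHz, appears at 11.9 kHz.
188.7 kHz mod fs = 12.3 kHz.
12.3 kHz ≤ fs/2 = 29.4 kHz, appears at 12.3 kHz.
Distinct values: {11.9 kHz, 12.3 kHz, 14.7 kHz, 20.1 kHz}.

11.9 kHz, 12.3 kHz, 14.7 kHz, 20.1 kHz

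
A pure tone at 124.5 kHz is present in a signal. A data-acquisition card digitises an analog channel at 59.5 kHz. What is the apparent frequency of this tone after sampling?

5.5 kHz

124.5 kHz mod fs = 5.5 kHz.
5.5 kHz ≤ fs/2 = 29.75 kHz, appears at 5.5 kHz.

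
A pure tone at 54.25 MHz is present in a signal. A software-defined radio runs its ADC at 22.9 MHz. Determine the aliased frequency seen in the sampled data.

54.25 MHz mod fs = 8.45 MHz.
8.45 MHz ≤ fs/2 = 11.45 MHz, appears at 8.45 MHz.

8.45 MHz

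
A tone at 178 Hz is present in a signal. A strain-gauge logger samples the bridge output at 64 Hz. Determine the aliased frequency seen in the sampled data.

178 Hz mod fs = 50 Hz.
50 Hz > fs/2 = 32 Hz, folds to fs − 50 Hz = 14 Hz.

14 Hz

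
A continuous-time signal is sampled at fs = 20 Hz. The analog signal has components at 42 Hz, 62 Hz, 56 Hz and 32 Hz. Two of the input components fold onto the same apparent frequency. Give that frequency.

2 Hz

fs/2 = 10 Hz.
42 Hz mod fs = 2 Hz.
2 Hz ≤ fs/2 = 10 Hz, appears at 2 Hz.
62 Hz mod fs = 2 Hz.
2 Hz ≤ fs/2 = 10 Hz, appears at 2 Hz.
56 Hz mod fs = 16 Hz.
16 Hz > fs/2 = 10 Hz, folds to fs − 16 Hz = 4 Hz.
32 Hz mod fs = 12 Hz.
12 Hz > fs/2 = 10 Hz, folds to fs − 12 Hz = 8 Hz.
42 Hz and 62 Hz both map to 2 Hz.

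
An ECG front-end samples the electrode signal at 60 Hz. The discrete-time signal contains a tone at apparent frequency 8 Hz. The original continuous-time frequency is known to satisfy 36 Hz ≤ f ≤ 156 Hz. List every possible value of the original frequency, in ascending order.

Frequencies that alias to 8 Hz are k·fs ± 8 Hz for integer k ≥ 0.
k=0: 8 Hz.
k=1: 52 Hz, 68 Hz.
k=2: 112 Hz, 128 Hz.
k=3: 172 Hz, 188 Hz.
Within [36 Hz, 156 Hz]: 52 Hz, 68 Hz, 112 Hz, 128 Hz.

52 Hz, 68 Hz, 112 Hz, 128 Hz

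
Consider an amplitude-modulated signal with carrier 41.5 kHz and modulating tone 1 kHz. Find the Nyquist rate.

85 kHz

AM sidebands sit at fc ± fm = 40.5 kHz and 42.5 kHz.
Highest-frequency component: 42.5 kHz.
Nyquist rate = 2 × 42.5 kHz = 85 kHz.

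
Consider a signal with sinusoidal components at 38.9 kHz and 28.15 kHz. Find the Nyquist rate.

Highest-frequency component: 38.9 kHz.
Nyquist rate = 2 × 38.9 kHz = 77.8 kHz.

77.8 kHz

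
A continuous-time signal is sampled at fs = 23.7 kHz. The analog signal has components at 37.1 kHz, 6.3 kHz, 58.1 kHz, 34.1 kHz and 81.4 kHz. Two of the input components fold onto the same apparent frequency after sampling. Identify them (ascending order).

fs/2 = 11.85 kHz.
37.1 kHz mod fs = 13.4 kHz.
13.4 kHz > fs/2 = 11.85 kHz, folds to fs − 13.4 kHz = 10.3 kHz.
6.3 kHz ≤ fs/2 = 11.85 kHz, passes unchanged.
58.1 kHz mod fs = 10.7 kHz.
10.7 kHz ≤ fs/2 = 11.85 kHz, appears at 10.7 kHz.
34.1 kHz mod fs = 10.4 kHz.
10.4 kHz ≤ fs/2 = 11.85 kHz, appears at 10.4 kHz.
81.4 kHz mod fs = 10.3 kHz.
10.3 kHz ≤ fs/2 = 11.85 kHz, appears at 10.3 kHz.
37.1 kHz and 81.4 kHz both map to 10.3 kHz.

37.1 kHz, 81.4 kHz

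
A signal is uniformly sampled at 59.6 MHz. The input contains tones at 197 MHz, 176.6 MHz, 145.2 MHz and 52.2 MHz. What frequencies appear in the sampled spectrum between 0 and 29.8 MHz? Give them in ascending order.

fs/2 = 29.8 MHz.
197 MHz mod fs = 18.2 MHz.
18.2 MHz ≤ fs/2 = 29.8 MHz, appears at 18.2 MHz.
176.6 MHz mod fs = 57.4 MHz.
57.4 MHz > fs/2 = 29.8 MHz, folds to fs − 57.4 MHz = 2.2 MHz.
145.2 MHz mod fs = 26 MHz.
26 MHz ≤ fs/2 = 29.8 MHz, appears at 26 MHz.
52.2 MHz > fs/2 = 29.8 MHz, folds to fs − 52.2 MHz = 7.4 MHz.
Distinct values: {2.2 MHz, 7.4 MHz, 18.2 MHz, 26 MHz}.

2.2 MHz, 7.4 MHz, 18.2 MHz, 26 MHz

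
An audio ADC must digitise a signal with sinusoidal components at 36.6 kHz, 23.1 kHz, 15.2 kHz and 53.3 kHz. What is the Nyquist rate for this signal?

106.6 kHz

Highest-frequency component: 53.3 kHz.
Nyquist rate = 2 × 53.3 kHz = 106.6 kHz.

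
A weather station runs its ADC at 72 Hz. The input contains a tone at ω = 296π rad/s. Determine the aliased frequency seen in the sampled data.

ω = 296π rad/s → f = ω/(2π) = 148 Hz.
148 Hz mod fs = 4 Hz.
4 Hz ≤ fs/2 = 36 Hz, appears at 4 Hz.

4 Hz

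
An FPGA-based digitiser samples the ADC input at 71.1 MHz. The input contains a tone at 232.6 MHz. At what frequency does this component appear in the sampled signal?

19.3 MHz

232.6 MHz mod fs = 19.3 MHz.
19.3 MHz ≤ fs/2 = 35.55 MHz, appears at 19.3 MHz.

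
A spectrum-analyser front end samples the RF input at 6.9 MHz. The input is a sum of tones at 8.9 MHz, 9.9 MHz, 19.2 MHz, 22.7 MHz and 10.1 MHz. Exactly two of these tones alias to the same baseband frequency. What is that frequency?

fs/2 = 3.45 MHz.
8.9 MHz mod fs = 2 MHz.
2 MHz ≤ fs/2 = 3.45 MHz, appears at 2 MHz.
9.9 MHz mod fs = 3 MHz.
3 MHz ≤ fs/2 = 3.45 MHz, appears at 3 MHz.
19.2 MHz mod fs = 5.4 MHz.
5.4 MHz > fs/2 = 3.45 MHz, folds to fs − 5.4 MHz = 1.5 MHz.
22.7 MHz mod fs = 2 MHz.
2 MHz ≤ fs/2 = 3.45 MHz, appears at 2 MHz.
10.1 MHz mod fs = 3.2 MHz.
3.2 MHz ≤ fs/2 = 3.45 MHz, appears at 3.2 MHz.
8.9 MHz and 22.7 MHz both map to 2 MHz.

2 MHz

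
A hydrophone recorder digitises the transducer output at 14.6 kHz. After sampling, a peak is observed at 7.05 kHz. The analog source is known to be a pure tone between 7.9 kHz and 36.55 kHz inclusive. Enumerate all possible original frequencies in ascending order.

Frequencies that alias to 7.05 kHz are k·fs ± 7.05 kHz for integer k ≥ 0.
k=0: 7.05 kHz.
k=1: 7.55 kHz, 21.65 kHz.
k=2: 22.15 kHz, 36.25 kHz.
k=3: 36.75 kHz, 50.85 kHz.
Within [7.9 kHz, 36.55 kHz]: 21.65 kHz, 22.15 kHz, 36.25 kHz.

21.65 kHz, 22.15 kHz, 36.25 kHz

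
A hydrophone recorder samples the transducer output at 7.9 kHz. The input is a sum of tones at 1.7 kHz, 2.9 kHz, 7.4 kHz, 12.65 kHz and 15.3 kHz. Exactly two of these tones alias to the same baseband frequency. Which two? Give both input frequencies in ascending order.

fs/2 = 3.95 kHz.
1.7 kHz ≤ fs/2 = 3.95 kHz, passes unchanged.
2.9 kHz ≤ fs/2 = 3.95 kHz, passes unchanged.
7.4 kHz > fs/2 = 3.95 kHz, folds to fs − 7.4 kHz = 0.5 kHz.
12.65 kHz mod fs = 4.75 kHz.
4.75 kHz > fs/2 = 3.95 kHz, folds to fs − 4.75 kHz = 3.15 kHz.
15.3 kHz mod fs = 7.4 kHz.
7.4 kHz > fs/2 = 3.95 kHz, folds to fs − 7.4 kHz = 0.5 kHz.
7.4 kHz and 15.3 kHz both map to 0.5 kHz.

7.4 kHz, 15.3 kHz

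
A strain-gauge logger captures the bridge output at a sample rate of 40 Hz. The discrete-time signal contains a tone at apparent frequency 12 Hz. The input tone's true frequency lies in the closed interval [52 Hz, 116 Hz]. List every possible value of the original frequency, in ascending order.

Frequencies that alias to 12 Hz are k·fs ± 12 Hz for integer k ≥ 0.
k=0: 12 Hz.
k=1: 28 Hz, 52 Hz.
k=2: 68 Hz, 92 Hz.
k=3: 108 Hz, 132 Hz.
k=4: 148 Hz, 172 Hz.
Within [52 Hz, 116 Hz]: 52 Hz, 68 Hz, 92 Hz, 108 Hz.

52 Hz, 68 Hz, 92 Hz, 108 Hz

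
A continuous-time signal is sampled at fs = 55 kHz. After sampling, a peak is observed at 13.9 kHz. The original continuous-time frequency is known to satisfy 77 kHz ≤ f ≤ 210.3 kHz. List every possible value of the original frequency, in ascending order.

96.1 kHz, 123.9 kHz, 151.1 kHz, 178.9 kHz, 206.1 kHz

Frequencies that alias to 13.9 kHz are k·fs ± 13.9 kHz for integer k ≥ 0.
k=0: 13.9 kHz.
k=1: 41.1 kHz, 68.9 kHz.
k=2: 96.1 kHz, 123.9 kHz.
k=3: 151.1 kHz, 178.9 kHz.
k=4: 206.1 kHz, 233.9 kHz.
k=5: 261.1 kHz, 288.9 kHz.
Within [77 kHz, 210.3 kHz]: 96.1 kHz, 123.9 kHz, 151.1 kHz, 178.9 kHz, 206.1 kHz.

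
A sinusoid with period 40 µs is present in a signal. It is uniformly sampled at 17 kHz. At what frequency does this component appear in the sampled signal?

T = 40 µs → f = 1/T = 25 kHz.
25 kHz mod fs = 8 kHz.
8 kHz ≤ fs/2 = 8.5 kHz, appears at 8 kHz.

8 kHz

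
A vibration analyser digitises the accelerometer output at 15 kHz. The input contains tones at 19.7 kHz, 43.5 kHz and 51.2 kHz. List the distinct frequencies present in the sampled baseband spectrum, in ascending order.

fs/2 = 7.5 kHz.
19.7 kHz mod fs = 4.7 kHz.
4.7 kHz ≤ fs/2 = 7.5 kHz, appears at 4.7 kHz.
43.5 kHz mod fs = 13.5 kHz.
13.5 kHz > fs/2 = 7.5 kHz, folds to fs − 13.5 kHz = 1.5 kHz.
51.2 kHz mod fs = 6.2 kHz.
6.2 kHz ≤ fs/2 = 7.5 kHz, appears at 6.2 kHz.
Distinct values: {1.5 kHz, 4.7 kHz, 6.2 kHz}.

1.5 kHz, 4.7 kHz, 6.2 kHz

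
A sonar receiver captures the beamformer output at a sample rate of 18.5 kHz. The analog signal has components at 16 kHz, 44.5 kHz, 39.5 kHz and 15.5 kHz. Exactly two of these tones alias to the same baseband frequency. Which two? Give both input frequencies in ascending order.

16 kHz, 39.5 kHz

fs/2 = 9.25 kHz.
16 kHz > fs/2 = 9.25 kHz, folds to fs − 16 kHz = 2.5 kHz.
44.5 kHz mod fs = 7.5 kHz.
7.5 kHz ≤ fs/2 = 9.25 kHz, appears at 7.5 kHz.
39.5 kHz mod fs = 2.5 kHz.
2.5 kHz ≤ fs/2 = 9.25 kHz, appears at 2.5 kHz.
15.5 kHz > fs/2 = 9.25 kHz, folds to fs − 15.5 kHz = 3 kHz.
16 kHz and 39.5 kHz both map to 2.5 kHz.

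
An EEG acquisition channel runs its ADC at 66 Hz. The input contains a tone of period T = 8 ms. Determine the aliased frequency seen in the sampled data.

7 Hz

T = 8 ms → f = 1/T = 125 Hz.
125 Hz mod fs = 59 Hz.
59 Hz > fs/2 = 33 Hz, folds to fs − 59 Hz = 7 Hz.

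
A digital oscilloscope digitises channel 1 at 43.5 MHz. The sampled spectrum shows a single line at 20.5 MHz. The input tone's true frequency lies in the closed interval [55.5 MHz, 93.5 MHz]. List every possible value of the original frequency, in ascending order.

64 MHz, 66.5 MHz

Frequencies that alias to 20.5 MHz are k·fs ± 20.5 MHz for integer k ≥ 0.
k=0: 20.5 MHz.
k=1: 23 MHz, 64 MHz.
k=2: 66.5 MHz, 107.5 MHz.
k=3: 110 MHz, 151 MHz.
Within [55.5 MHz, 93.5 MHz]: 64 MHz, 66.5 MHz.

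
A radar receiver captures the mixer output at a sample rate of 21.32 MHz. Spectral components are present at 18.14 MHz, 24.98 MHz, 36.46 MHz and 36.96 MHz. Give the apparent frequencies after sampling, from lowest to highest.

fs/2 = 10.66 MHz.
18.14 MHz > fs/2 = 10.66 MHz, folds to fs − 18.14 MHz = 3.18 MHz.
24.98 MHz mod fs = 3.66 MHz.
3.66 MHz ≤ fs/2 = 10.66 MHz, appears at 3.66 MHz.
36.46 MHz mod fs = 15.14 MHz.
15.14 MHz > fs/2 = 10.66 MHz, folds to fs − 15.14 MHz = 6.18 MHz.
36.96 MHz mod fs = 15.64 MHz.
15.64 MHz > fs/2 = 10.66 MHz, folds to fs − 15.64 MHz = 5.68 MHz.
Distinct values: {3.18 MHz, 3.66 MHz, 5.68 MHz, 6.18 MHz}.

3.18 MHz, 3.66 MHz, 5.68 MHz, 6.18 MHz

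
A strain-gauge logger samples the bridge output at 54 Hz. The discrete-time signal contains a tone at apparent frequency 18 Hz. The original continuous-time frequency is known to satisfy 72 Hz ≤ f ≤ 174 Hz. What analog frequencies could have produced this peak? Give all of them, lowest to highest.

72 Hz, 90 Hz, 126 Hz, 144 Hz

Frequencies that alias to 18 Hz are k·fs ± 18 Hz for integer k ≥ 0.
k=0: 18 Hz.
k=1: 36 Hz, 72 Hz.
k=2: 90 Hz, 126 Hz.
k=3: 144 Hz, 180 Hz.
k=4: 198 Hz, 234 Hz.
Within [72 Hz, 174 Hz]: 72 Hz, 90 Hz, 126 Hz, 144 Hz.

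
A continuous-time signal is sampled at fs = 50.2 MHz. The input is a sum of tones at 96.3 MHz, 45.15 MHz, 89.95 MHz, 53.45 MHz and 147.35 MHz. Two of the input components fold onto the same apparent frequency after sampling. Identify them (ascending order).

53.45 MHz, 147.35 MHz

fs/2 = 25.1 MHz.
96.3 MHz mod fs = 46.1 MHz.
46.1 MHz > fs/2 = 25.1 MHz, folds to fs − 46.1 MHz = 4.1 MHz.
45.15 MHz > fs/2 = 25.1 MHz, folds to fs − 45.15 MHz = 5.05 MHz.
89.95 MHz mod fs = 39.75 MHz.
39.75 MHz > fs/2 = 25.1 MHz, folds to fs − 39.75 MHz = 10.45 MHz.
53.45 MHz mod fs = 3.25 MHz.
3.25 MHz ≤ fs/2 = 25.1 MHz, appears at 3.25 MHz.
147.35 MHz mod fs = 46.95 MHz.
46.95 MHz > fs/2 = 25.1 MHz, folds to fs − 46.95 MHz = 3.25 MHz.
53.45 MHz and 147.35 MHz both map to 3.25 MHz.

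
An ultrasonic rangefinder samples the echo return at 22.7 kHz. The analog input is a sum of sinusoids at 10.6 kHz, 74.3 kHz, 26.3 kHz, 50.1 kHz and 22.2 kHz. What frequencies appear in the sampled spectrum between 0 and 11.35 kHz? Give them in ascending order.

fs/2 = 11.35 kHz.
10.6 kHz ≤ fs/2 = 11.35 kHz, passes unchanged.
74.3 kHz mod fs = 6.2 kHz.
6.2 kHz ≤ fs/2 = 11.35 kHz, appears at 6.2 kHz.
26.3 kHz mod fs = 3.6 kHz.
3.6 kHz ≤ fs/2 = 11.35 kHz, appears at 3.6 kHz.
50.1 kHz mod fs = 4.7 kHz.
4.7 kHz ≤ fs/2 = 11.35 kHz, appears at 4.7 kHz.
22.2 kHz > fs/2 = 11.35 kHz, folds to fs − 22.2 kHz = 0.5 kHz.
Distinct values: {0.5 kHz, 3.6 kHz, 4.7 kHz, 6.2 kHz, 10.6 kHz}.

0.5 kHz, 3.6 kHz, 4.7 kHz, 6.2 kHz, 10.6 kHz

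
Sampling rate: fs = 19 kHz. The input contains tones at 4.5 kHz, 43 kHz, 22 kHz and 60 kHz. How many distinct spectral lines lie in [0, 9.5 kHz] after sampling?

fs/2 = 9.5 kHz.
4.5 kHz ≤ fs/2 = 9.5 kHz, passes unchanged.
43 kHz mod fs = 5 kHz.
5 kHz ≤ fs/2 = 9.5 kHz, appears at 5 kHz.
22 kHz mod fs = 3 kHz.
3 kHz ≤ fs/2 = 9.5 kHz, appears at 3 kHz.
60 kHz mod fs = 3 kHz.
3 kHz ≤ fs/2 = 9.5 kHz, appears at 3 kHz.
Distinct values: {3 kHz, 4.5 kHz, 5 kHz} → 3.

3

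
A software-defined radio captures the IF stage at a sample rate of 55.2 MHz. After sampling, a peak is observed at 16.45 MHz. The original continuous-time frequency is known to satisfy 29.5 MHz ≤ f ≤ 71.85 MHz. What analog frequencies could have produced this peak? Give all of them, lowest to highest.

38.75 MHz, 71.65 MHz

Frequencies that alias to 16.45 MHz are k·fs ± 16.45 MHz for integer k ≥ 0.
k=0: 16.45 MHz.
k=1: 38.75 MHz, 71.65 MHz.
k=2: 93.95 MHz, 126.85 MHz.
Within [29.5 MHz, 71.85 MHz]: 38.75 MHz, 71.65 MHz.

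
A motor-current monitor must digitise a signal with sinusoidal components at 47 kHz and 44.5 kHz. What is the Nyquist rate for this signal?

Highest-frequency component: 47 kHz.
Nyquist rate = 2 × 47 kHz = 94 kHz.

94 kHz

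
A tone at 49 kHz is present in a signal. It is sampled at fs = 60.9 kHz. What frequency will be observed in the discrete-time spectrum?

11.9 kHz

49 kHz > fs/2 = 30.45 kHz, folds to fs − 49 kHz = 11.9 kHz.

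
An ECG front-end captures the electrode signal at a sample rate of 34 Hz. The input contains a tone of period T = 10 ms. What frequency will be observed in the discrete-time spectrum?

T = 10 ms → f = 1/T = 100 Hz.
100 Hz mod fs = 32 Hz.
32 Hz > fs/2 = 17 Hz, folds to fs − 32 Hz = 2 Hz.

2 Hz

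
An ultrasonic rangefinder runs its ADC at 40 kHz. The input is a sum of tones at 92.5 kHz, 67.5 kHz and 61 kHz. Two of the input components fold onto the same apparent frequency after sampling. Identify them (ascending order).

67.5 kHz, 92.5 kHz

fs/2 = 20 kHz.
92.5 kHz mod fs = 12.5 kHz.
12.5 kHz ≤ fs/2 = 20 kHz, appears at 12.5 kHz.
67.5 kHz mod fs = 27.5 kHz.
27.5 kHz > fs/2 = 20 kHz, folds to fs − 27.5 kHz = 12.5 kHz.
61 kHz mod fs = 21 kHz.
21 kHz > fs/2 = 20 kHz, folds to fs − 21 kHz = 19 kHz.
67.5 kHz and 92.5 kHz both map to 12.5 kHz.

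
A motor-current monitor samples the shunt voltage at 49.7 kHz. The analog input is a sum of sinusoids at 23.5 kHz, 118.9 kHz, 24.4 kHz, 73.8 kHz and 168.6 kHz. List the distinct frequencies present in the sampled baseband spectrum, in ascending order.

19.5 kHz, 23.5 kHz, 24.1 kHz, 24.4 kHz

fs/2 = 24.85 kHz.
23.5 kHz ≤ fs/2 = 24.85 kHz, passes unchanged.
118.9 kHz mod fs = 19.5 kHz.
19.5 kHz ≤ fs/2 = 24.85 kHz, appears at 19.5 kHz.
24.4 kHz ≤ fs/2 = 24.85 kHz, passes unchanged.
73.8 kHz mod fs = 24.1 kHz.
24.1 kHz ≤ fs/2 = 24.85 kHz, appears at 24.1 kHz.
168.6 kHz mod fs = 19.5 kHz.
19.5 kHz ≤ fs/2 = 24.85 kHz, appears at 19.5 kHz.
Distinct values: {19.5 kHz, 23.5 kHz, 24.1 kHz, 24.4 kHz}.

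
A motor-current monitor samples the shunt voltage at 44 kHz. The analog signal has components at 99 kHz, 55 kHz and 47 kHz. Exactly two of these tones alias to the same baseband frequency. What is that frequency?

fs/2 = 22 kHz.
99 kHz mod fs = 11 kHz.
11 kHz ≤ fs/2 = 22 kHz, appears at 11 kHz.
55 kHz mod fs = 11 kHz.
11 kHz ≤ fs/2 = 22 kHz, appears at 11 kHz.
47 kHz mod fs = 3 kHz.
3 kHz ≤ fs/2 = 22 kHz, appears at 3 kHz.
55 kHz and 99 kHz both map to 11 kHz.

11 kHz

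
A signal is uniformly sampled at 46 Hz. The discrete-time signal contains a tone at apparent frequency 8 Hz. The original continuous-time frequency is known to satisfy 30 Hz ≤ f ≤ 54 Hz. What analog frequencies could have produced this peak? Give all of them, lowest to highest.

Frequencies that alias to 8 Hz are k·fs ± 8 Hz for integer k ≥ 0.
k=0: 8 Hz.
k=1: 38 Hz, 54 Hz.
k=2: 84 Hz, 100 Hz.
Within [30 Hz, 54 Hz]: 38 Hz, 54 Hz.

38 Hz, 54 Hz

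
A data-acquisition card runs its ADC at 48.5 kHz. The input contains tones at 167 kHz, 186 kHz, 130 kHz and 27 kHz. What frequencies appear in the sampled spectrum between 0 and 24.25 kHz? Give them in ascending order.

8 kHz, 15.5 kHz, 21.5 kHz

fs/2 = 24.25 kHz.
167 kHz mod fs = 21.5 kHz.
21.5 kHz ≤ fs/2 = 24.25 kHz, appears at 21.5 kHz.
186 kHz mod fs = 40.5 kHz.
40.5 kHz > fs/2 = 24.25 kHz, folds to fs − 40.5 kHz = 8 kHz.
130 kHz mod fs = 33 kHz.
33 kHz > fs/2 = 24.25 kHz, folds to fs − 33 kHz = 15.5 kHz.
27 kHz > fs/2 = 24.25 kHz, folds to fs − 27 kHz = 21.5 kHz.
Distinct values: {8 kHz, 15.5 kHz, 21.5 kHz}.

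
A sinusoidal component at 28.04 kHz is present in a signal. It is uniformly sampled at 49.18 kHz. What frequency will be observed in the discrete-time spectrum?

21.14 kHz

28.04 kHz > fs/2 = 24.59 kHz, folds to fs − 28.04 kHz = 21.14 kHz.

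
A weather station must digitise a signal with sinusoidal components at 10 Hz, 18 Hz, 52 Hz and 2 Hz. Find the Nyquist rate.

104 Hz

Highest-frequency component: 52 Hz.
Nyquist rate = 2 × 52 Hz = 104 Hz.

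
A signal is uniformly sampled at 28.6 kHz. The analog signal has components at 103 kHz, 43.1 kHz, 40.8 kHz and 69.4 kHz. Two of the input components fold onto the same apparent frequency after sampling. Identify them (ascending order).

fs/2 = 14.3 kHz.
103 kHz mod fs = 17.2 kHz.
17.2 kHz > fs/2 = 14.3 kHz, folds to fs − 17.2 kHz = 11.4 kHz.
43.1 kHz mod fs = 14.5 kHz.
14.5 kHz > fs/2 = 14.3 kHz, folds to fs − 14.5 kHz = 14.1 kHz.
40.8 kHz mod fs = 12.2 kHz.
12.2 kHz ≤ fs/2 = 14.3 kHz, appears at 12.2 kHz.
69.4 kHz mod fs = 12.2 kHz.
12.2 kHz ≤ fs/2 = 14.3 kHz, appears at 12.2 kHz.
40.8 kHz and 69.4 kHz both map to 12.2 kHz.

40.8 kHz, 69.4 kHz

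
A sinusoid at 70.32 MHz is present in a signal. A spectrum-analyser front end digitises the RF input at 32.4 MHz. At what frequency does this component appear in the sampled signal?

5.52 MHz

70.32 MHz mod fs = 5.52 MHz.
5.52 MHz ≤ fs/2 = 16.2 MHz, appears at 5.52 MHz.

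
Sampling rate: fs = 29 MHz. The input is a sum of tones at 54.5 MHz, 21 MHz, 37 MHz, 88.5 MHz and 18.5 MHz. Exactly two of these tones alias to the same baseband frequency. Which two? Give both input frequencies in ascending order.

21 MHz, 37 MHz

fs/2 = 14.5 MHz.
54.5 MHz mod fs = 25.5 MHz.
25.5 MHz > fs/2 = 14.5 MHz, folds to fs − 25.5 MHz = 3.5 MHz.
21 MHz > fs/2 = 14.5 MHz, folds to fs − 21 MHz = 8 MHz.
37 MHz mod fs = 8 MHz.
8 MHz ≤ fs/2 = 14.5 MHz, appears at 8 MHz.
88.5 MHz mod fs = 1.5 MHz.
1.5 MHz ≤ fs/2 = 14.5 MHz, appears at 1.5 MHz.
18.5 MHz > fs/2 = 14.5 MHz, folds to fs − 18.5 MHz = 10.5 MHz.
21 MHz and 37 MHz both map to 8 MHz.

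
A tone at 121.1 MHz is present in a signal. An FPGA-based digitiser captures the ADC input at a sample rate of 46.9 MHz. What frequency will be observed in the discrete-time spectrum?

121.1 MHz mod fs = 27.3 MHz.
27.3 MHz > fs/2 = 23.45 MHz, folds to fs − 27.3 MHz = 19.6 MHz.

19.6 MHz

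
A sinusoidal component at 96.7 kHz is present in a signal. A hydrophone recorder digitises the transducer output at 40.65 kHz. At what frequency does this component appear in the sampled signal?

15.4 kHz

96.7 kHz mod fs = 15.4 kHz.
15.4 kHz ≤ fs/2 = 20.325 kHz, appears at 15.4 kHz.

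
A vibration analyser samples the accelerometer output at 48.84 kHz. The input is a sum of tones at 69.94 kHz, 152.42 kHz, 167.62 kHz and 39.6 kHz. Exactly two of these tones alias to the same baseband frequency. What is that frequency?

21.1 kHz

fs/2 = 24.42 kHz.
69.94 kHz mod fs = 21.1 kHz.
21.1 kHz ≤ fs/2 = 24.42 kHz, appears at 21.1 kHz.
152.42 kHz mod fs = 5.9 kHz.
5.9 kHz ≤ fs/2 = 24.42 kHz, appears at 5.9 kHz.
167.62 kHz mod fs = 21.1 kHz.
21.1 kHz ≤ fs/2 = 24.42 kHz, appears at 21.1 kHz.
39.6 kHz > fs/2 = 24.42 kHz, folds to fs − 39.6 kHz = 9.24 kHz.
69.94 kHz and 167.62 kHz both map to 21.1 kHz.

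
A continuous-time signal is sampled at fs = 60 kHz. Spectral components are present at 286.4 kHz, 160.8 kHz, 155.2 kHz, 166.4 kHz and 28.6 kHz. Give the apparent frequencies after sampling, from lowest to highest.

fs/2 = 30 kHz.
286.4 kHz mod fs = 46.4 kHz.
46.4 kHz > fs/2 = 30 kHz, folds to fs − 46.4 kHz = 13.6 kHz.
160.8 kHz mod fs = 40.8 kHz.
40.8 kHz > fs/2 = 30 kHz, folds to fs − 40.8 kHz = 19.2 kHz.
155.2 kHz mod fs = 35.2 kHz.
35.2 kHz > fs/2 = 30 kHz, folds to fs − 35.2 kHz = 24.8 kHz.
166.4 kHz mod fs = 46.4 kHz.
46.4 kHz > fs/2 = 30 kHz, folds to fs − 46.4 kHz = 13.6 kHz.
28.6 kHz ≤ fs/2 = 30 kHz, passes unchanged.
Distinct values: {13.6 kHz, 19.2 kHz, 24.8 kHz, 28.6 kHz}.

13.6 kHz, 19.2 kHz, 24.8 kHz, 28.6 kHz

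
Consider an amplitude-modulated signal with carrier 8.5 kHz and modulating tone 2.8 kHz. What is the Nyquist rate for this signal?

22.6 kHz

AM sidebands sit at fc ± fm = 5.7 kHz and 11.3 kHz.
Highest-frequency component: 11.3 kHz.
Nyquist rate = 2 × 11.3 kHz = 22.6 kHz.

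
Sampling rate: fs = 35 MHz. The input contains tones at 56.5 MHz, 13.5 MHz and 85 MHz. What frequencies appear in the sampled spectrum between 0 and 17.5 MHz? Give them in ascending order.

fs/2 = 17.5 MHz.
56.5 MHz mod fs = 21.5 MHz.
21.5 MHz > fs/2 = 17.5 MHz, folds to fs − 21.5 MHz = 13.5 MHz.
13.5 MHz ≤ fs/2 = 17.5 MHz, passes unchanged.
85 MHz mod fs = 15 MHz.
15 MHz ≤ fs/2 = 17.5 MHz, appears at 15 MHz.
Distinct values: {13.5 MHz, 15 MHz}.

13.5 MHz, 15 MHz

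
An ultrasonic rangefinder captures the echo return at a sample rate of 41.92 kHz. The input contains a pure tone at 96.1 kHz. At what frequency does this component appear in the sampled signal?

96.1 kHz mod fs = 12.26 kHz.
12.26 kHz ≤ fs/2 = 20.96 kHz, appears at 12.26 kHz.

12.26 kHz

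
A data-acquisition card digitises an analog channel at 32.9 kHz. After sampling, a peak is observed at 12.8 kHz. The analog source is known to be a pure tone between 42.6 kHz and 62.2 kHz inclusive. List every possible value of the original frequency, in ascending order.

45.7 kHz, 53 kHz

Frequencies that alias to 12.8 kHz are k·fs ± 12.8 kHz for integer k ≥ 0.
k=0: 12.8 kHz.
k=1: 20.1 kHz, 45.7 kHz.
k=2: 53 kHz, 78.6 kHz.
k=3: 85.9 kHz, 111.5 kHz.
Within [42.6 kHz, 62.2 kHz]: 45.7 kHz, 53 kHz.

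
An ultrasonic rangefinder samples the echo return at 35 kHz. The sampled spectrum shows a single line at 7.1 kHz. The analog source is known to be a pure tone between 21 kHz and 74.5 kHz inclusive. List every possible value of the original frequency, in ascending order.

Frequencies that alias to 7.1 kHz are k·fs ± 7.1 kHz for integer k ≥ 0.
k=0: 7.1 kHz.
k=1: 27.9 kHz, 42.1 kHz.
k=2: 62.9 kHz, 77.1 kHz.
k=3: 97.9 kHz, 112.1 kHz.
Within [21 kHz, 74.5 kHz]: 27.9 kHz, 42.1 kHz, 62.9 kHz.

27.9 kHz, 42.1 kHz, 62.9 kHz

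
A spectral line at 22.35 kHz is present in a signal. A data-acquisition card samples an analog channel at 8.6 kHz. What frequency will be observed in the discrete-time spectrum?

22.35 kHz mod fs = 5.15 kHz.
5.15 kHz > fs/2 = 4.3 kHz, folds to fs − 5.15 kHz = 3.45 kHz.

3.45 kHz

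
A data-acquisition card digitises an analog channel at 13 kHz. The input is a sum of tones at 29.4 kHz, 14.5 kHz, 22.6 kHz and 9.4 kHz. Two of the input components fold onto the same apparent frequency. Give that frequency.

fs/2 = 6.5 kHz.
29.4 kHz mod fs = 3.4 kHz.
3.4 kHz ≤ fs/2 = 6.5 kHz, appears at 3.4 kHz.
14.5 kHz mod fs = 1.5 kHz.
1.5 kHz ≤ fs/2 = 6.5 kHz, appears at 1.5 kHz.
22.6 kHz mod fs = 9.6 kHz.
9.6 kHz > fs/2 = 6.5 kHz, folds to fs − 9.6 kHz = 3.4 kHz.
9.4 kHz > fs/2 = 6.5 kHz, folds to fs − 9.4 kHz = 3.6 kHz.
22.6 kHz and 29.4 kHz both map to 3.4 kHz.

3.4 kHz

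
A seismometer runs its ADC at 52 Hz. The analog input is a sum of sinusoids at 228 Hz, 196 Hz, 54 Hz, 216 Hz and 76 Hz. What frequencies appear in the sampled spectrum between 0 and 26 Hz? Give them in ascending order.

2 Hz, 8 Hz, 12 Hz, 20 Hz, 24 Hz

fs/2 = 26 Hz.
228 Hz mod fs = 20 Hz.
20 Hz ≤ fs/2 = 26 Hz, appears at 20 Hz.
196 Hz mod fs = 40 Hz.
40 Hz > fs/2 = 26 Hz, folds to fs − 40 Hz = 12 Hz.
54 Hz mod fs = 2 Hz.
2 Hz ≤ fs/2 = 26 Hz, appears at 2 Hz.
216 Hz mod fs = 8 Hz.
8 Hz ≤ fs/2 = 26 Hz, appears at 8 Hz.
76 Hz mod fs = 24 Hz.
24 Hz ≤ fs/2 = 26 Hz, appears at 24 Hz.
Distinct values: {2 Hz, 8 Hz, 12 Hz, 20 Hz, 24 Hz}.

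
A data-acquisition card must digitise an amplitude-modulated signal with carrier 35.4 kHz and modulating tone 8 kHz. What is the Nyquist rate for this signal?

AM sidebands sit at fc ± fm = 27.4 kHz and 43.4 kHz.
Highest-frequency component: 43.4 kHz.
Nyquist rate = 2 × 43.4 kHz = 86.8 kHz.

86.8 kHz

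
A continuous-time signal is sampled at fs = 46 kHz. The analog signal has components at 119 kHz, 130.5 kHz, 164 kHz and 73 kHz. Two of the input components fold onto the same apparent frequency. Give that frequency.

fs/2 = 23 kHz.
119 kHz mod fs = 27 kHz.
27 kHz > fs/2 = 23 kHz, folds to fs − 27 kHz = 19 kHz.
130.5 kHz mod fs = 38.5 kHz.
38.5 kHz > fs/2 = 23 kHz, folds to fs − 38.5 kHz = 7.5 kHz.
164 kHz mod fs = 26 kHz.
26 kHz > fs/2 = 23 kHz, folds to fs − 26 kHz = 20 kHz.
73 kHz mod fs = 27 kHz.
27 kHz > fs/2 = 23 kHz, folds to fs − 27 kHz = 19 kHz.
73 kHz and 119 kHz both map to 19 kHz.

19 kHz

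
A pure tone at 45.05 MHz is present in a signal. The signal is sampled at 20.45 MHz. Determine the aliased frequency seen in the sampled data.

45.05 MHz mod fs = 4.15 MHz.
4.15 MHz ≤ fs/2 = 10.225 MHz, appears at 4.15 MHz.

4.15 MHz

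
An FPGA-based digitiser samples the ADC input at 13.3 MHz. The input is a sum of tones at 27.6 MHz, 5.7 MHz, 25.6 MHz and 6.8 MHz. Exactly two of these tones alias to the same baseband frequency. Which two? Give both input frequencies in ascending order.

fs/2 = 6.65 MHz.
27.6 MHz mod fs = 1 MHz.
1 MHz ≤ fs/2 = 6.65 MHz, appears at 1 MHz.
5.7 MHz ≤ fs/2 = 6.65 MHz, passes unchanged.
25.6 MHz mod fs = 12.3 MHz.
12.3 MHz > fs/2 = 6.65 MHz, folds to fs − 12.3 MHz = 1 MHz.
6.8 MHz > fs/2 = 6.65 MHz, folds to fs − 6.8 MHz = 6.5 MHz.
25.6 MHz and 27.6 MHz both map to 1 MHz.

25.6 MHz, 27.6 MHz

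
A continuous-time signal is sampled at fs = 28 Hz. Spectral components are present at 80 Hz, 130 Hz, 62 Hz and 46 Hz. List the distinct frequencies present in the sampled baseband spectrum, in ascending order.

4 Hz, 6 Hz, 10 Hz

fs/2 = 14 Hz.
80 Hz mod fs = 24 Hz.
24 Hz > fs/2 = 14 Hz, folds to fs − 24 Hz = 4 Hz.
130 Hz mod fs = 18 Hz.
18 Hz > fs/2 = 14 Hz, folds to fs − 18 Hz = 10 Hz.
62 Hz mod fs = 6 Hz.
6 Hz ≤ fs/2 = 14 Hz, appears at 6 Hz.
46 Hz mod fs = 18 Hz.
18 Hz > fs/2 = 14 Hz, folds to fs − 18 Hz = 10 Hz.
Distinct values: {4 Hz, 6 Hz, 10 Hz}.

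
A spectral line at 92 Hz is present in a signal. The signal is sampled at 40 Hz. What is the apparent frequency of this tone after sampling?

12 Hz

92 Hz mod fs = 12 Hz.
12 Hz ≤ fs/2 = 20 Hz, appears at 12 Hz.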